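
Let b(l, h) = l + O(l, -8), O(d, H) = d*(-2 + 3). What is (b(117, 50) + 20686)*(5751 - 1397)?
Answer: 91085680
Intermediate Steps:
O(d, H) = d (O(d, H) = d*1 = d)
b(l, h) = 2*l (b(l, h) = l + l = 2*l)
(b(117, 50) + 20686)*(5751 - 1397) = (2*117 + 20686)*(5751 - 1397) = (234 + 20686)*4354 = 20920*4354 = 91085680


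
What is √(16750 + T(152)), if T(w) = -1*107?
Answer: √16643 ≈ 129.01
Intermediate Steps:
T(w) = -107
√(16750 + T(152)) = √(16750 - 107) = √16643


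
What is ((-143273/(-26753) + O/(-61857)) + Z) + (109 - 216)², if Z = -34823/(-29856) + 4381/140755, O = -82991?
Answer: 26558433607014358650487/2318118011328396960 ≈ 11457.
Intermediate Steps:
Z = 5032310501/4202381280 (Z = -34823*(-1/29856) + 4381*(1/140755) = 34823/29856 + 4381/140755 = 5032310501/4202381280 ≈ 1.1975)
((-143273/(-26753) + O/(-61857)) + Z) + (109 - 216)² = ((-143273/(-26753) - 82991/(-61857)) + 5032310501/4202381280) + (109 - 216)² = ((-143273*(-1/26753) - 82991*(-1/61857)) + 5032310501/4202381280) + (-107)² = ((143273/26753 + 82991/61857) + 5032310501/4202381280) + 11449 = (11082696184/1654860321 + 5032310501/4202381280) + 11449 = 18300495315541855447/2318118011328396960 + 11449 = 26558433607014358650487/2318118011328396960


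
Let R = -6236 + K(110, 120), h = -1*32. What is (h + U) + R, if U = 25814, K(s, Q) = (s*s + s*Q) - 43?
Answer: 44803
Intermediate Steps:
K(s, Q) = -43 + s**2 + Q*s (K(s, Q) = (s**2 + Q*s) - 43 = -43 + s**2 + Q*s)
h = -32
R = 19021 (R = -6236 + (-43 + 110**2 + 120*110) = -6236 + (-43 + 12100 + 13200) = -6236 + 25257 = 19021)
(h + U) + R = (-32 + 25814) + 19021 = 25782 + 19021 = 44803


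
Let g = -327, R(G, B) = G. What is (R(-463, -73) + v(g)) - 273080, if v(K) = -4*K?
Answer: -272235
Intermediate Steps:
(R(-463, -73) + v(g)) - 273080 = (-463 - 4*(-327)) - 273080 = (-463 + 1308) - 273080 = 845 - 273080 = -272235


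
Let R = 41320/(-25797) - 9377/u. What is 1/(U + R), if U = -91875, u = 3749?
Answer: -96712953/8885899364024 ≈ -1.0884e-5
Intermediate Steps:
R = -396807149/96712953 (R = 41320/(-25797) - 9377/3749 = 41320*(-1/25797) - 9377*1/3749 = -41320/25797 - 9377/3749 = -396807149/96712953 ≈ -4.1029)
1/(U + R) = 1/(-91875 - 396807149/96712953) = 1/(-8885899364024/96712953) = -96712953/8885899364024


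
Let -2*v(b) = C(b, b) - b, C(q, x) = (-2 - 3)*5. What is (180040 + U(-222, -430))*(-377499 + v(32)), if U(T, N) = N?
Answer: -67797476505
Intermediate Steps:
C(q, x) = -25 (C(q, x) = -5*5 = -25)
v(b) = 25/2 + b/2 (v(b) = -(-25 - b)/2 = 25/2 + b/2)
(180040 + U(-222, -430))*(-377499 + v(32)) = (180040 - 430)*(-377499 + (25/2 + (1/2)*32)) = 179610*(-377499 + (25/2 + 16)) = 179610*(-377499 + 57/2) = 179610*(-754941/2) = -67797476505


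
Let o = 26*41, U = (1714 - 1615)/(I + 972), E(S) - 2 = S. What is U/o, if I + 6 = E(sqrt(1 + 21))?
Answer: 726/7567001 - 3*sqrt(22)/30268004 ≈ 9.5478e-5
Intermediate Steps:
E(S) = 2 + S
I = -4 + sqrt(22) (I = -6 + (2 + sqrt(1 + 21)) = -6 + (2 + sqrt(22)) = -4 + sqrt(22) ≈ 0.69042)
U = 99/(968 + sqrt(22)) (U = (1714 - 1615)/((-4 + sqrt(22)) + 972) = 99/(968 + sqrt(22)) ≈ 0.10178)
o = 1066
U/o = (1452/14197 - 3*sqrt(22)/28394)/1066 = (1452/14197 - 3*sqrt(22)/28394)*(1/1066) = 726/7567001 - 3*sqrt(22)/30268004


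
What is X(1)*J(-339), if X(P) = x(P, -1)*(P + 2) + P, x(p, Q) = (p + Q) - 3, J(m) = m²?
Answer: -919368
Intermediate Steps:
x(p, Q) = -3 + Q + p (x(p, Q) = (Q + p) - 3 = -3 + Q + p)
X(P) = P + (-4 + P)*(2 + P) (X(P) = (-3 - 1 + P)*(P + 2) + P = (-4 + P)*(2 + P) + P = P + (-4 + P)*(2 + P))
X(1)*J(-339) = (-8 + 1² - 1*1)*(-339)² = (-8 + 1 - 1)*114921 = -8*114921 = -919368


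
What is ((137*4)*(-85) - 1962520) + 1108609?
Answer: -900491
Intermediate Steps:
((137*4)*(-85) - 1962520) + 1108609 = (548*(-85) - 1962520) + 1108609 = (-46580 - 1962520) + 1108609 = -2009100 + 1108609 = -900491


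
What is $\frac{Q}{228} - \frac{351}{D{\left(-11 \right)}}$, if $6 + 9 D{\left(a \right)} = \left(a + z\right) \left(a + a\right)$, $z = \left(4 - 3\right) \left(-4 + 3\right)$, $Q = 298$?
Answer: $- \frac{26807}{2451} \approx -10.937$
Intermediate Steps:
$z = -1$ ($z = 1 \left(-1\right) = -1$)
$D{\left(a \right)} = - \frac{2}{3} + \frac{2 a \left(-1 + a\right)}{9}$ ($D{\left(a \right)} = - \frac{2}{3} + \frac{\left(a - 1\right) \left(a + a\right)}{9} = - \frac{2}{3} + \frac{\left(-1 + a\right) 2 a}{9} = - \frac{2}{3} + \frac{2 a \left(-1 + a\right)}{9}$)
$\frac{Q}{228} - \frac{351}{D{\left(-11 \right)}} = \frac{298}{228} - \frac{351}{- \frac{2}{3} - - \frac{22}{9} + \frac{2 \left(-11\right)^{2}}{9}} = 298 \cdot \frac{1}{228} - \frac{351}{- \frac{2}{3} + \frac{22}{9} + \frac{2}{9} \cdot 121} = \frac{149}{114} - \frac{351}{- \frac{2}{3} + \frac{22}{9} + \frac{242}{9}} = \frac{149}{114} - \frac{351}{\frac{86}{3}} = \frac{149}{114} - \frac{1053}{86} = - \frac{26807}{2451}$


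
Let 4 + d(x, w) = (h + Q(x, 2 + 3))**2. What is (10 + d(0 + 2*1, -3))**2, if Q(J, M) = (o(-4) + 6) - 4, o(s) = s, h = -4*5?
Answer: 240100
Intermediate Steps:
h = -20
Q(J, M) = -2 (Q(J, M) = (-4 + 6) - 4 = 2 - 4 = -2)
d(x, w) = 480 (d(x, w) = -4 + (-20 - 2)**2 = -4 + (-22)**2 = -4 + 484 = 480)
(10 + d(0 + 2*1, -3))**2 = (10 + 480)**2 = 490**2 = 240100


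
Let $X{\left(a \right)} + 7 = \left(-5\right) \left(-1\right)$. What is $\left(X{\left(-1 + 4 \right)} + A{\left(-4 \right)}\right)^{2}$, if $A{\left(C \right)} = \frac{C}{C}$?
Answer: $1$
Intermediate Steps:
$A{\left(C \right)} = 1$
$X{\left(a \right)} = -2$ ($X{\left(a \right)} = -7 - -5 = -7 + 5 = -2$)
$\left(X{\left(-1 + 4 \right)} + A{\left(-4 \right)}\right)^{2} = \left(-2 + 1\right)^{2} = \left(-1\right)^{2} = 1$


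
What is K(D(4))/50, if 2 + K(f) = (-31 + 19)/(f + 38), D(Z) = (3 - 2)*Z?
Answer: -8/175 ≈ -0.045714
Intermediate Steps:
D(Z) = Z (D(Z) = 1*Z = Z)
K(f) = -2 - 12/(38 + f) (K(f) = -2 + (-31 + 19)/(f + 38) = -2 - 12/(38 + f))
K(D(4))/50 = (2*(-44 - 1*4)/(38 + 4))/50 = (2*(-44 - 4)/42)*(1/50) = (2*(1/42)*(-48))*(1/50) = -16/7*1/50 = -8/175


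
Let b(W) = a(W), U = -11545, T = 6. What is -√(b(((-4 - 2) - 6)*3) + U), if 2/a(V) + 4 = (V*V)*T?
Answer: -I*√174340994934/3886 ≈ -107.45*I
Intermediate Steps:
a(V) = 2/(-4 + 6*V²) (a(V) = 2/(-4 + (V*V)*6) = 2/(-4 + V²*6) = 2/(-4 + 6*V²))
b(W) = 1/(-2 + 3*W²)
-√(b(((-4 - 2) - 6)*3) + U) = -√(1/(-2 + 3*(((-4 - 2) - 6)*3)²) - 11545) = -√(1/(-2 + 3*((-6 - 6)*3)²) - 11545) = -√(1/(-2 + 3*(-12*3)²) - 11545) = -√(1/(-2 + 3*(-36)²) - 11545) = -√(1/(-2 + 3*1296) - 11545) = -√(1/(-2 + 3888) - 11545) = -√(1/3886 - 11545) = -√(-44863869/3886) = -I*√174340994934/3886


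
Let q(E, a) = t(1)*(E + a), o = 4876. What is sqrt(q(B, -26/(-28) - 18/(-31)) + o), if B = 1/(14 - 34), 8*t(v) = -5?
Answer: sqrt(14692033174)/1736 ≈ 69.822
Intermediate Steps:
t(v) = -5/8 (t(v) = (1/8)*(-5) = -5/8)
B = -1/20 (B = 1/(-20) = -1/20 ≈ -0.050000)
q(E, a) = -5*E/8 - 5*a/8 (q(E, a) = -5*(E + a)/8 = -5*E/8 - 5*a/8)
sqrt(q(B, -26/(-28) - 18/(-31)) + o) = sqrt((-5/8*(-1/20) - 5*(-26/(-28) - 18/(-31))/8) + 4876) = sqrt((1/32 - 5*(-26*(-1/28) - 18*(-1/31))/8) + 4876) = sqrt((1/32 - 5*(13/14 + 18/31)/8) + 4876) = sqrt((1/32 - 5/8*655/434) + 4876) = sqrt((1/32 - 3275/3472) + 4876) = sqrt(-6333/6944 + 4876) = sqrt(33852611/6944) = sqrt(14692033174)/1736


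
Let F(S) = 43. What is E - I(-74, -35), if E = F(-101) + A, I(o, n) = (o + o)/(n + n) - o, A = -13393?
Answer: -469914/35 ≈ -13426.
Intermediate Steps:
I(o, n) = -o + o/n (I(o, n) = (2*o)/((2*n)) - o = (2*o)*(1/(2*n)) - o = o/n - o = -o + o/n)
E = -13350 (E = 43 - 13393 = -13350)
E - I(-74, -35) = -13350 - (-1*(-74) - 74/(-35)) = -13350 - (74 - 74*(-1/35)) = -13350 - (74 + 74/35) = -13350 - 1*2664/35 = -13350 - 2664/35 = -469914/35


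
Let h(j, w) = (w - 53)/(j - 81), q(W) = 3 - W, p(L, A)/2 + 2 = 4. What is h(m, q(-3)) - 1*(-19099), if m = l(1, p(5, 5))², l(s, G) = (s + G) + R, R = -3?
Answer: 1470670/77 ≈ 19100.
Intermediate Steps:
p(L, A) = 4 (p(L, A) = -4 + 2*4 = -4 + 8 = 4)
l(s, G) = -3 + G + s (l(s, G) = (s + G) - 3 = (G + s) - 3 = -3 + G + s)
m = 4 (m = (-3 + 4 + 1)² = 2² = 4)
h(j, w) = (-53 + w)/(-81 + j)
h(m, q(-3)) - 1*(-19099) = (-53 + (3 - 1*(-3)))/(-81 + 4) - 1*(-19099) = (-53 + (3 + 3))/(-77) + 19099 = -(-53 + 6)/77 + 19099 = -1/77*(-47) + 19099 = 47/77 + 19099 = 1470670/77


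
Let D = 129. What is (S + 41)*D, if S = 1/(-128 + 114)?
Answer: 73917/14 ≈ 5279.8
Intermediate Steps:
S = -1/14 (S = 1/(-14) = -1/14 ≈ -0.071429)
(S + 41)*D = (-1/14 + 41)*129 = (573/14)*129 = 73917/14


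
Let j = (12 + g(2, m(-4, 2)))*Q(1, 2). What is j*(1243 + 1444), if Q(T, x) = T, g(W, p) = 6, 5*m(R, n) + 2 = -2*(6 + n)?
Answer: 48366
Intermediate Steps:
m(R, n) = -14/5 - 2*n/5 (m(R, n) = -⅖ + (-2*(6 + n))/5 = -⅖ + (-12 - 2*n)/5 = -⅖ + (-12/5 - 2*n/5) = -14/5 - 2*n/5)
j = 18 (j = (12 + 6)*1 = 18*1 = 18)
j*(1243 + 1444) = 18*(1243 + 1444) = 18*2687 = 48366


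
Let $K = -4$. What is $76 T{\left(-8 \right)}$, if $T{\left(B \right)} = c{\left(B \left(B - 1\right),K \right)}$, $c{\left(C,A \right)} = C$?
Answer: $5472$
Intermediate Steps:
$T{\left(B \right)} = B \left(-1 + B\right)$ ($T{\left(B \right)} = B \left(B - 1\right) = B \left(-1 + B\right)$)
$76 T{\left(-8 \right)} = 76 \left(- 8 \left(-1 - 8\right)\right) = 76 \left(\left(-8\right) \left(-9\right)\right) = 76 \cdot 72 = 5472$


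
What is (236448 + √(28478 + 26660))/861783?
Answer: 78816/287261 + √55138/861783 ≈ 0.27464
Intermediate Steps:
(236448 + √(28478 + 26660))/861783 = (236448 + √55138)*(1/861783) = 78816/287261 + √55138/861783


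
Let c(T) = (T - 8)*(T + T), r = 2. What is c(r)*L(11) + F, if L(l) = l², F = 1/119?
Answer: -345575/119 ≈ -2904.0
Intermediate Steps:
F = 1/119 ≈ 0.0084034
c(T) = 2*T*(-8 + T) (c(T) = (-8 + T)*(2*T) = 2*T*(-8 + T))
c(r)*L(11) + F = (2*2*(-8 + 2))*11² + 1/119 = (2*2*(-6))*121 + 1/119 = -24*121 + 1/119 = -2904 + 1/119 = -345575/119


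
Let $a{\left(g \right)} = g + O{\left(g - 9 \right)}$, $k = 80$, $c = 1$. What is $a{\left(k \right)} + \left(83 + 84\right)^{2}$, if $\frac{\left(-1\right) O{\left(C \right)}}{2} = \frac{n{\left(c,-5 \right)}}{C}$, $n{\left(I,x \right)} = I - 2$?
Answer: $\frac{1985801}{71} \approx 27969.0$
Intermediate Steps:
$n{\left(I,x \right)} = -2 + I$
$O{\left(C \right)} = \frac{2}{C}$ ($O{\left(C \right)} = - 2 \frac{-2 + 1}{C} = - 2 \left(- \frac{1}{C}\right) = \frac{2}{C}$)
$a{\left(g \right)} = g + \frac{2}{-9 + g}$ ($a{\left(g \right)} = g + \frac{2}{g - 9} = g + \frac{2}{-9 + g}$)
$a{\left(k \right)} + \left(83 + 84\right)^{2} = \frac{2 + 80 \left(-9 + 80\right)}{-9 + 80} + \left(83 + 84\right)^{2} = \frac{2 + 80 \cdot 71}{71} + 167^{2} = \frac{2 + 5680}{71} + 27889 = \frac{1}{71} \cdot 5682 + 27889 = \frac{5682}{71} + 27889 = \frac{1985801}{71}$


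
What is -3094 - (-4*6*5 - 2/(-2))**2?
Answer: -17255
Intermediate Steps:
-3094 - (-4*6*5 - 2/(-2))**2 = -3094 - (-24*5 - 2*(-1/2))**2 = -3094 - (-120 + 1)**2 = -3094 - 1*(-119)**2 = -3094 - 1*14161 = -3094 - 14161 = -17255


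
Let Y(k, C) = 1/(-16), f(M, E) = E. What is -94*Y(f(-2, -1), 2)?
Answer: 47/8 ≈ 5.8750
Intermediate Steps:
Y(k, C) = -1/16
-94*Y(f(-2, -1), 2) = -94*(-1/16) = 47/8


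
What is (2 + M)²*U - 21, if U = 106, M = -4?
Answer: 403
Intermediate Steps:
(2 + M)²*U - 21 = (2 - 4)²*106 - 21 = (-2)²*106 - 21 = 4*106 - 21 = 424 - 21 = 403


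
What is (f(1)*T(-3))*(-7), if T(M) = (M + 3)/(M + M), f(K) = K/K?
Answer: 0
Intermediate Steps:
f(K) = 1
T(M) = (3 + M)/(2*M) (T(M) = (3 + M)/((2*M)) = (3 + M)*(1/(2*M)) = (3 + M)/(2*M))
(f(1)*T(-3))*(-7) = (1*((½)*(3 - 3)/(-3)))*(-7) = (1*((½)*(-⅓)*0))*(-7) = (1*0)*(-7) = 0*(-7) = 0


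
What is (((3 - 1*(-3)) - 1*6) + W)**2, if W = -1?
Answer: 1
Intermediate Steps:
(((3 - 1*(-3)) - 1*6) + W)**2 = (((3 - 1*(-3)) - 1*6) - 1)**2 = (((3 + 3) - 6) - 1)**2 = ((6 - 6) - 1)**2 = (0 - 1)**2 = (-1)**2 = 1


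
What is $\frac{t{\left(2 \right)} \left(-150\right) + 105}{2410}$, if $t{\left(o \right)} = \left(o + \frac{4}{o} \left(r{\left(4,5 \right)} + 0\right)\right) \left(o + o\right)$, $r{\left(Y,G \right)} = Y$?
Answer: $- \frac{1179}{482} \approx -2.4461$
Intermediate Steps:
$t{\left(o \right)} = 2 o \left(o + \frac{16}{o}\right)$ ($t{\left(o \right)} = \left(o + \frac{4}{o} \left(4 + 0\right)\right) \left(o + o\right) = \left(o + \frac{4}{o} 4\right) 2 o = \left(o + \frac{16}{o}\right) 2 o = 2 o \left(o + \frac{16}{o}\right)$)
$\frac{t{\left(2 \right)} \left(-150\right) + 105}{2410} = \frac{\left(32 + 2 \cdot 2^{2}\right) \left(-150\right) + 105}{2410} = \left(\left(32 + 2 \cdot 4\right) \left(-150\right) + 105\right) \frac{1}{2410} = \left(\left(32 + 8\right) \left(-150\right) + 105\right) \frac{1}{2410} = \left(40 \left(-150\right) + 105\right) \frac{1}{2410} = \left(-6000 + 105\right) \frac{1}{2410} = \left(-5895\right) \frac{1}{2410} = - \frac{1179}{482}$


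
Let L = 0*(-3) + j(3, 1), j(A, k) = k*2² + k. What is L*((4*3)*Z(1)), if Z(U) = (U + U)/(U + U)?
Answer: 60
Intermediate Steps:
Z(U) = 1 (Z(U) = (2*U)/((2*U)) = (2*U)*(1/(2*U)) = 1)
j(A, k) = 5*k (j(A, k) = k*4 + k = 4*k + k = 5*k)
L = 5 (L = 0*(-3) + 5*1 = 0 + 5 = 5)
L*((4*3)*Z(1)) = 5*((4*3)*1) = 5*(12*1) = 5*12 = 60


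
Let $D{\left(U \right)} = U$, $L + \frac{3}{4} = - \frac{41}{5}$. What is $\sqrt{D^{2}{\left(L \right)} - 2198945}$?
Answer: $\frac{i \sqrt{879545959}}{20} \approx 1482.9 i$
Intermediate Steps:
$L = - \frac{179}{20}$ ($L = - \frac{3}{4} - \frac{41}{5} = - \frac{179}{20} \approx -8.95$)
$\sqrt{D^{2}{\left(L \right)} - 2198945} = \sqrt{\left(- \frac{179}{20}\right)^{2} - 2198945} = \sqrt{\frac{32041}{400} - 2198945} = \sqrt{- \frac{879545959}{400}} = \frac{i \sqrt{879545959}}{20}$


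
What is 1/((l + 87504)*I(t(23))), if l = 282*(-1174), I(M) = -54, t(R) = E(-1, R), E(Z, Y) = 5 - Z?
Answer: 1/13152456 ≈ 7.6031e-8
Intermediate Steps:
t(R) = 6 (t(R) = 5 - 1*(-1) = 5 + 1 = 6)
l = -331068
1/((l + 87504)*I(t(23))) = 1/((-331068 + 87504)*(-54)) = -1/54/(-243564) = -1/243564*(-1/54) = 1/13152456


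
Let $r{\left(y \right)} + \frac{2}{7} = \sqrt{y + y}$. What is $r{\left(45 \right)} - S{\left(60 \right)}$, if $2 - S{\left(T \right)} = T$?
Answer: $\frac{404}{7} + 3 \sqrt{10} \approx 67.201$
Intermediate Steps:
$S{\left(T \right)} = 2 - T$
$r{\left(y \right)} = - \frac{2}{7} + \sqrt{2} \sqrt{y}$ ($r{\left(y \right)} = - \frac{2}{7} + \sqrt{y + y} = - \frac{2}{7} + \sqrt{2 y} = - \frac{2}{7} + \sqrt{2} \sqrt{y}$)
$r{\left(45 \right)} - S{\left(60 \right)} = \left(- \frac{2}{7} + \sqrt{2} \sqrt{45}\right) - \left(2 - 60\right) = \left(- \frac{2}{7} + \sqrt{2} \cdot 3 \sqrt{5}\right) - \left(2 - 60\right) = \left(- \frac{2}{7} + 3 \sqrt{10}\right) - -58 = \left(- \frac{2}{7} + 3 \sqrt{10}\right) + 58 = \frac{404}{7} + 3 \sqrt{10}$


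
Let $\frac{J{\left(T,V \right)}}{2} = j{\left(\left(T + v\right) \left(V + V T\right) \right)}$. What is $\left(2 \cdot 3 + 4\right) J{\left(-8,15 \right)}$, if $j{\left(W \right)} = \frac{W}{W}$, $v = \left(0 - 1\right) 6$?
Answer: $20$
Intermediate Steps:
$v = -6$ ($v = \left(-1\right) 6 = -6$)
$j{\left(W \right)} = 1$
$J{\left(T,V \right)} = 2$ ($J{\left(T,V \right)} = 2 \cdot 1 = 2$)
$\left(2 \cdot 3 + 4\right) J{\left(-8,15 \right)} = \left(2 \cdot 3 + 4\right) 2 = \left(6 + 4\right) 2 = 10 \cdot 2 = 20$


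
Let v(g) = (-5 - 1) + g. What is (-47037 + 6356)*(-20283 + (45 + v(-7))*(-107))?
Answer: 964424467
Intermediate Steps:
v(g) = -6 + g
(-47037 + 6356)*(-20283 + (45 + v(-7))*(-107)) = (-47037 + 6356)*(-20283 + (45 + (-6 - 7))*(-107)) = -40681*(-20283 + (45 - 13)*(-107)) = -40681*(-20283 + 32*(-107)) = -40681*(-20283 - 3424) = -40681*(-23707) = 964424467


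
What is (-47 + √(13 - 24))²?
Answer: (47 - I*√11)² ≈ 2198.0 - 311.76*I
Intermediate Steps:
(-47 + √(13 - 24))² = (-47 + √(-11))² = (-47 + I*√11)²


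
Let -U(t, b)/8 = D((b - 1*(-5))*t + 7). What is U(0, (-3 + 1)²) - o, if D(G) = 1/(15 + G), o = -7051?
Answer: 77557/11 ≈ 7050.6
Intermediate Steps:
U(t, b) = -8/(22 + t*(5 + b)) (U(t, b) = -8/(15 + ((b - 1*(-5))*t + 7)) = -8/(15 + ((b + 5)*t + 7)) = -8/(15 + ((5 + b)*t + 7)) = -8/(15 + (t*(5 + b) + 7)) = -8/(15 + (7 + t*(5 + b))) = -8/(22 + t*(5 + b)))
U(0, (-3 + 1)²) - o = -8/(22 + 5*0 + (-3 + 1)²*0) - 1*(-7051) = -8/(22 + 0 + (-2)²*0) + 7051 = -8/(22 + 0 + 4*0) + 7051 = -8/(22 + 0 + 0) + 7051 = -8/22 + 7051 = -8*1/22 + 7051 = -4/11 + 7051 = 77557/11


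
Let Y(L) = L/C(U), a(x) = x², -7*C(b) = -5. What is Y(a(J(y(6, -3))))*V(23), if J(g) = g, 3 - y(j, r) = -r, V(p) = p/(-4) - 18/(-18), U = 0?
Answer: 0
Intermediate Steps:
V(p) = 1 - p/4 (V(p) = p*(-¼) - 18*(-1/18) = -p/4 + 1 = 1 - p/4)
C(b) = 5/7 (C(b) = -⅐*(-5) = 5/7)
y(j, r) = 3 + r (y(j, r) = 3 - (-1)*r = 3 + r)
Y(L) = 7*L/5 (Y(L) = L/(5/7) = L*(7/5) = 7*L/5)
Y(a(J(y(6, -3))))*V(23) = (7*(3 - 3)²/5)*(1 - ¼*23) = ((7/5)*0²)*(1 - 23/4) = ((7/5)*0)*(-19/4) = 0*(-19/4) = 0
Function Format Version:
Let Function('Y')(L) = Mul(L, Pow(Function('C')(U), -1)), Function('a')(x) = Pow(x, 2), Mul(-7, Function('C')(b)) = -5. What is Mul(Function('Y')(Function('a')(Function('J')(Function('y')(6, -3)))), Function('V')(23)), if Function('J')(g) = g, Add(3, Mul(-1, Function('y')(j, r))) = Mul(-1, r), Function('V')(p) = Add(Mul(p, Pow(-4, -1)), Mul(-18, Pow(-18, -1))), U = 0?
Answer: 0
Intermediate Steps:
Function('V')(p) = Add(1, Mul(Rational(-1, 4), p)) (Function('V')(p) = Add(Mul(p, Rational(-1, 4)), Mul(-18, Rational(-1, 18))) = Add(Mul(Rational(-1, 4), p), 1) = Add(1, Mul(Rational(-1, 4), p)))
Function('C')(b) = Rational(5, 7) (Function('C')(b) = Mul(Rational(-1, 7), -5) = Rational(5, 7))
Function('y')(j, r) = Add(3, r) (Function('y')(j, r) = Add(3, Mul(-1, Mul(-1, r))) = Add(3, r))
Function('Y')(L) = Mul(Rational(7, 5), L) (Function('Y')(L) = Mul(L, Pow(Rational(5, 7), -1)) = Mul(L, Rational(7, 5)) = Mul(Rational(7, 5), L))
Mul(Function('Y')(Function('a')(Function('J')(Function('y')(6, -3)))), Function('V')(23)) = Mul(Mul(Rational(7, 5), Pow(Add(3, -3), 2)), Add(1, Mul(Rational(-1, 4), 23))) = Mul(Mul(Rational(7, 5), Pow(0, 2)), Add(1, Rational(-23, 4))) = Mul(Mul(Rational(7, 5), 0), Rational(-19, 4)) = Mul(0, Rational(-19, 4)) = 0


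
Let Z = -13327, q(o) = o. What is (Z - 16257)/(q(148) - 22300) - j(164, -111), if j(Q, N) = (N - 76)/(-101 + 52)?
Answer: -336601/135681 ≈ -2.4808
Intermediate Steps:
j(Q, N) = 76/49 - N/49 (j(Q, N) = (-76 + N)/(-49) = (-76 + N)*(-1/49) = 76/49 - N/49)
(Z - 16257)/(q(148) - 22300) - j(164, -111) = (-13327 - 16257)/(148 - 22300) - (76/49 - 1/49*(-111)) = -29584/(-22152) - (76/49 + 111/49) = -29584*(-1/22152) - 1*187/49 = 3698/2769 - 187/49 = -336601/135681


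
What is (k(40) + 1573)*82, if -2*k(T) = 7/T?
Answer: 5159153/40 ≈ 1.2898e+5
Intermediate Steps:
k(T) = -7/(2*T)
(k(40) + 1573)*82 = (-7/2/40 + 1573)*82 = (-7/2*1/40 + 1573)*82 = (-7/80 + 1573)*82 = (125833/80)*82 = 5159153/40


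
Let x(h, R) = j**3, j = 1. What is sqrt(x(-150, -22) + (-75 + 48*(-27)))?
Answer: I*sqrt(1370) ≈ 37.013*I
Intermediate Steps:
x(h, R) = 1 (x(h, R) = 1**3 = 1)
sqrt(x(-150, -22) + (-75 + 48*(-27))) = sqrt(1 + (-75 + 48*(-27))) = sqrt(1 + (-75 - 1296)) = sqrt(1 - 1371) = sqrt(-1370) = I*sqrt(1370)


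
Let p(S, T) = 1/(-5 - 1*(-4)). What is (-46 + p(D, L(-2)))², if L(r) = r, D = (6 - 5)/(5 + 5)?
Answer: 2209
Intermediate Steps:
D = ⅒ (D = 1/10 = 1*(⅒) = ⅒ ≈ 0.10000)
p(S, T) = -1 (p(S, T) = 1/(-5 + 4) = 1/(-1) = -1)
(-46 + p(D, L(-2)))² = (-46 - 1)² = (-47)² = 2209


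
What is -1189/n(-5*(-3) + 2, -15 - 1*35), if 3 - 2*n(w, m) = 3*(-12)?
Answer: -2378/39 ≈ -60.974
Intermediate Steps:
n(w, m) = 39/2 (n(w, m) = 3/2 - 3*(-12)/2 = 3/2 - ½*(-36) = 3/2 + 18 = 39/2)
-1189/n(-5*(-3) + 2, -15 - 1*35) = -1189/39/2 = -1189*2/39 = -2378/39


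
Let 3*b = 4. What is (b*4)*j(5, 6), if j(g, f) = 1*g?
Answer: 80/3 ≈ 26.667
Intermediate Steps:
b = 4/3 (b = (1/3)*4 = 4/3 ≈ 1.3333)
j(g, f) = g
(b*4)*j(5, 6) = ((4/3)*4)*5 = (16/3)*5 = 80/3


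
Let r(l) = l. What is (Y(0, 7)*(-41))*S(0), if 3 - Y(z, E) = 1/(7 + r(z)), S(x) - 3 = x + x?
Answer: -2460/7 ≈ -351.43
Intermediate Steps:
S(x) = 3 + 2*x (S(x) = 3 + (x + x) = 3 + 2*x)
Y(z, E) = 3 - 1/(7 + z)
(Y(0, 7)*(-41))*S(0) = (((20 + 3*0)/(7 + 0))*(-41))*(3 + 2*0) = (((20 + 0)/7)*(-41))*(3 + 0) = (((1/7)*20)*(-41))*3 = ((20/7)*(-41))*3 = -820/7*3 = -2460/7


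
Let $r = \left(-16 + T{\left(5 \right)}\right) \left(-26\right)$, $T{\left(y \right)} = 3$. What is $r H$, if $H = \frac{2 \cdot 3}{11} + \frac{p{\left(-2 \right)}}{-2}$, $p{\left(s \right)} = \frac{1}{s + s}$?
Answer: $\frac{9971}{44} \approx 226.61$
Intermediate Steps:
$p{\left(s \right)} = \frac{1}{2 s}$
$r = 338$ ($r = \left(-16 + 3\right) \left(-26\right) = \left(-13\right) \left(-26\right) = 338$)
$H = \frac{59}{88}$ ($H = \frac{2 \cdot 3}{11} + \frac{\frac{1}{2} \frac{1}{-2}}{-2} = 6 \cdot \frac{1}{11} + \frac{1}{2} \left(- \frac{1}{2}\right) \left(- \frac{1}{2}\right) = \frac{6}{11} - - \frac{1}{8} = \frac{6}{11} + \frac{1}{8} = \frac{59}{88} \approx 0.67045$)
$r H = 338 \cdot \frac{59}{88} = \frac{9971}{44}$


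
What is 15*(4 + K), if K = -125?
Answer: -1815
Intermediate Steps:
15*(4 + K) = 15*(4 - 125) = 15*(-121) = -1815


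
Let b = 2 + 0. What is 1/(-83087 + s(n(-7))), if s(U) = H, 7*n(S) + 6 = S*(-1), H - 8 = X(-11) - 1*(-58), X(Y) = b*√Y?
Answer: -83021/6892486485 - 2*I*√11/6892486485 ≈ -1.2045e-5 - 9.6239e-10*I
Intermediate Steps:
b = 2
X(Y) = 2*√Y
H = 66 + 2*I*√11 (H = 8 + (2*√(-11) - 1*(-58)) = 8 + (2*(I*√11) + 58) = 8 + (2*I*√11 + 58) = 8 + (58 + 2*I*√11) = 66 + 2*I*√11 ≈ 66.0 + 6.6332*I)
n(S) = -6/7 - S/7 (n(S) = -6/7 + (S*(-1))/7 = -6/7 + (-S)/7 = -6/7 - S/7)
s(U) = 66 + 2*I*√11
1/(-83087 + s(n(-7))) = 1/(-83087 + (66 + 2*I*√11)) = 1/(-83021 + 2*I*√11)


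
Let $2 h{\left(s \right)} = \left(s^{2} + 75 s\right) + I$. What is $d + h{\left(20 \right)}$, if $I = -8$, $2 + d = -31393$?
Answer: $-30449$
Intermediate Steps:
$d = -31395$ ($d = -2 - 31393 = -31395$)
$h{\left(s \right)} = -4 + \frac{s^{2}}{2} + \frac{75 s}{2}$ ($h{\left(s \right)} = \frac{\left(s^{2} + 75 s\right) - 8}{2} = \frac{-8 + s^{2} + 75 s}{2} = -4 + \frac{s^{2}}{2} + \frac{75 s}{2}$)
$d + h{\left(20 \right)} = -31395 + \left(-4 + \frac{20^{2}}{2} + \frac{75}{2} \cdot 20\right) = -31395 + \left(-4 + \frac{1}{2} \cdot 400 + 750\right) = -31395 + \left(-4 + 200 + 750\right) = -31395 + 946 = -30449$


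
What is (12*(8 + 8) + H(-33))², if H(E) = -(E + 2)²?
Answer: 591361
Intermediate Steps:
H(E) = -(2 + E)²
(12*(8 + 8) + H(-33))² = (12*(8 + 8) - (2 - 33)²)² = (12*16 - 1*(-31)²)² = (192 - 1*961)² = (192 - 961)² = (-769)² = 591361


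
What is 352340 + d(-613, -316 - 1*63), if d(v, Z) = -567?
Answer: 351773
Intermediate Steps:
352340 + d(-613, -316 - 1*63) = 352340 - 567 = 351773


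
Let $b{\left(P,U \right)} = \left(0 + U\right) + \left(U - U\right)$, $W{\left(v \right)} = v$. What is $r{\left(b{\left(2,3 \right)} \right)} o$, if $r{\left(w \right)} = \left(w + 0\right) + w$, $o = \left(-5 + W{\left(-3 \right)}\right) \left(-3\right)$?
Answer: $144$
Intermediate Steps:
$b{\left(P,U \right)} = U$ ($b{\left(P,U \right)} = U + 0 = U$)
$o = 24$ ($o = \left(-5 - 3\right) \left(-3\right) = \left(-8\right) \left(-3\right) = 24$)
$r{\left(w \right)} = 2 w$ ($r{\left(w \right)} = w + w = 2 w$)
$r{\left(b{\left(2,3 \right)} \right)} o = 2 \cdot 3 \cdot 24 = 6 \cdot 24 = 144$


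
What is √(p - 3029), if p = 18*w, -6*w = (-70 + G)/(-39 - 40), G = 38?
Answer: I*√18911573/79 ≈ 55.047*I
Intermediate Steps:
w = -16/237 (w = -(-70 + 38)/(6*(-39 - 40)) = -(-16)/(3*(-79)) = -(-16)*(-1)/(3*79) = -⅙*32/79 = -16/237 ≈ -0.067511)
p = -96/79 (p = 18*(-16/237) = -96/79 ≈ -1.2152)
√(p - 3029) = √(-96/79 - 3029) = √(-239387/79) = I*√18911573/79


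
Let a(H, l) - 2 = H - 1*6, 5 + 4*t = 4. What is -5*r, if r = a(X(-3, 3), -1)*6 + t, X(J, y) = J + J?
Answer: 1205/4 ≈ 301.25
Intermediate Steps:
t = -¼ (t = -5/4 + (¼)*4 = -5/4 + 1 = -¼ ≈ -0.25000)
X(J, y) = 2*J
a(H, l) = -4 + H (a(H, l) = 2 + (H - 1*6) = 2 + (H - 6) = 2 + (-6 + H) = -4 + H)
r = -241/4 (r = (-4 + 2*(-3))*6 - ¼ = (-4 - 6)*6 - ¼ = -10*6 - ¼ = -60 - ¼ = -241/4 ≈ -60.250)
-5*r = -5*(-241/4) = 1205/4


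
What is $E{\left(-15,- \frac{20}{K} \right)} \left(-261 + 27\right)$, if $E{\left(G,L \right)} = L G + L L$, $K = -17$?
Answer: $\frac{1099800}{289} \approx 3805.5$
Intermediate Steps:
$E{\left(G,L \right)} = L^{2} + G L$ ($E{\left(G,L \right)} = G L + L^{2} = L^{2} + G L$)
$E{\left(-15,- \frac{20}{K} \right)} \left(-261 + 27\right) = - \frac{20}{-17} \left(-15 - \frac{20}{-17}\right) \left(-261 + 27\right) = \left(-20\right) \left(- \frac{1}{17}\right) \left(-15 - - \frac{20}{17}\right) \left(-234\right) = \frac{20 \left(-15 + \frac{20}{17}\right)}{17} \left(-234\right) = \frac{20}{17} \left(- \frac{235}{17}\right) \left(-234\right) = \left(- \frac{4700}{289}\right) \left(-234\right) = \frac{1099800}{289}$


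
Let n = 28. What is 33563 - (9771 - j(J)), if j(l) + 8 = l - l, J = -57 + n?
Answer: 23784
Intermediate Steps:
J = -29 (J = -57 + 28 = -29)
j(l) = -8 (j(l) = -8 + (l - l) = -8 + 0 = -8)
33563 - (9771 - j(J)) = 33563 - (9771 - 1*(-8)) = 33563 - (9771 + 8) = 33563 - 1*9779 = 33563 - 9779 = 23784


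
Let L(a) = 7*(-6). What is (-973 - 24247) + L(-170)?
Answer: -25262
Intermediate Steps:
L(a) = -42
(-973 - 24247) + L(-170) = (-973 - 24247) - 42 = -25220 - 42 = -25262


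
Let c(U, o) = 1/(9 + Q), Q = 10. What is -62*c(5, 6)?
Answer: -62/19 ≈ -3.2632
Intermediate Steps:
c(U, o) = 1/19 (c(U, o) = 1/(9 + 10) = 1/19)
-62*c(5, 6) = -62*1/19 = -62/19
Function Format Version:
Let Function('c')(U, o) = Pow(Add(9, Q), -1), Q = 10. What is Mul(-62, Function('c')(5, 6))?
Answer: Rational(-62, 19) ≈ -3.2632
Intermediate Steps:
Function('c')(U, o) = Rational(1, 19) (Function('c')(U, o) = Pow(Add(9, 10), -1) = Pow(19, -1) = Rational(1, 19))
Mul(-62, Function('c')(5, 6)) = Mul(-62, Rational(1, 19)) = Rational(-62, 19)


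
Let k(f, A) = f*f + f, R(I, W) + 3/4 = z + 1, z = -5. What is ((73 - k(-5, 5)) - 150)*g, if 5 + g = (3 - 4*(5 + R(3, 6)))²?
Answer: 97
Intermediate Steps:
R(I, W) = -19/4 (R(I, W) = -¾ + (-5 + 1) = -¾ - 4 = -19/4)
k(f, A) = f + f² (k(f, A) = f² + f = f + f²)
g = -1 (g = -5 + (3 - 4*(5 - 19/4))² = -5 + (3 - 4*¼)² = -5 + (3 - 1)² = -5 + 2² = -5 + 4 = -1)
((73 - k(-5, 5)) - 150)*g = ((73 - (-5)*(1 - 5)) - 150)*(-1) = ((73 - (-5)*(-4)) - 150)*(-1) = ((73 - 1*20) - 150)*(-1) = ((73 - 20) - 150)*(-1) = (53 - 150)*(-1) = -97*(-1) = 97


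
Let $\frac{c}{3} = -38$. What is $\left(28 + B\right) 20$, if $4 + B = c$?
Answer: $-1800$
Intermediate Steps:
$c = -114$ ($c = 3 \left(-38\right) = -114$)
$B = -118$ ($B = -4 - 114 = -118$)
$\left(28 + B\right) 20 = \left(28 - 118\right) 20 = \left(-90\right) 20 = -1800$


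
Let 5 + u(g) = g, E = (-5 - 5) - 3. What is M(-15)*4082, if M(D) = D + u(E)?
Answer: -134706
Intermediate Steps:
E = -13 (E = -10 - 3 = -13)
u(g) = -5 + g
M(D) = -18 + D (M(D) = D + (-5 - 13) = D - 18 = -18 + D)
M(-15)*4082 = (-18 - 15)*4082 = -33*4082 = -134706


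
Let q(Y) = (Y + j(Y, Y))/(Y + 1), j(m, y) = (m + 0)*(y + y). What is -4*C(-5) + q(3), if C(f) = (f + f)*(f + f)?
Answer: -1579/4 ≈ -394.75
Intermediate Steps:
j(m, y) = 2*m*y (j(m, y) = m*(2*y) = 2*m*y)
q(Y) = (Y + 2*Y**2)/(1 + Y) (q(Y) = (Y + 2*Y*Y)/(Y + 1) = (Y + 2*Y**2)/(1 + Y))
C(f) = 4*f**2 (C(f) = (2*f)*(2*f) = 4*f**2)
-4*C(-5) + q(3) = -16*(-5)**2 + 3*(1 + 2*3)/(1 + 3) = -16*25 + 3*(1 + 6)/4 = -4*100 + 3*(1/4)*7 = -400 + 21/4 = -1579/4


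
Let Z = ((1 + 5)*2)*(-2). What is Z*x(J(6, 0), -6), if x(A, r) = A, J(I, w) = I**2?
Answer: -864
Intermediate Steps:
Z = -24 (Z = (6*2)*(-2) = 12*(-2) = -24)
Z*x(J(6, 0), -6) = -24*6**2 = -24*36 = -864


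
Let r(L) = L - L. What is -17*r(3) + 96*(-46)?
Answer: -4416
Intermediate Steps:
r(L) = 0
-17*r(3) + 96*(-46) = -17*0 + 96*(-46) = 0 - 4416 = -4416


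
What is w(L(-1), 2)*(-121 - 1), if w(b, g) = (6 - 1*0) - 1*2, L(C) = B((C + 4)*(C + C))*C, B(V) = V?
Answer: -488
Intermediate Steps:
L(C) = 2*C²*(4 + C) (L(C) = ((C + 4)*(C + C))*C = ((4 + C)*(2*C))*C = (2*C*(4 + C))*C = 2*C²*(4 + C))
w(b, g) = 4 (w(b, g) = (6 + 0) - 2 = 6 - 2 = 4)
w(L(-1), 2)*(-121 - 1) = 4*(-121 - 1) = 4*(-122) = -488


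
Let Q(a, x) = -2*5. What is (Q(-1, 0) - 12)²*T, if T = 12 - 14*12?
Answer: -75504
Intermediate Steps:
Q(a, x) = -10
T = -156 (T = 12 - 168 = -156)
(Q(-1, 0) - 12)²*T = (-10 - 12)²*(-156) = (-22)²*(-156) = 484*(-156) = -75504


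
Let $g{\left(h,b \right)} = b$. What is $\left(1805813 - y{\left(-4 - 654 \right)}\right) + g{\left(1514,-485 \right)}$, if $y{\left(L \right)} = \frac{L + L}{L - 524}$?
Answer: $\frac{1066948190}{591} \approx 1.8053 \cdot 10^{6}$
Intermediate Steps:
$y{\left(L \right)} = \frac{2 L}{-524 + L}$
$\left(1805813 - y{\left(-4 - 654 \right)}\right) + g{\left(1514,-485 \right)} = \left(1805813 - \frac{2 \left(-4 - 654\right)}{-524 - 658}\right) - 485 = \left(1805813 - 2 \left(-658\right) \frac{1}{-524 - 658}\right) - 485 = \left(1805813 - 2 \left(-658\right) \frac{1}{-1182}\right) - 485 = \left(1805813 - 2 \left(-658\right) \left(- \frac{1}{1182}\right)\right) - 485 = \left(1805813 - \frac{658}{591}\right) - 485 = \frac{1067234825}{591} - 485 = \frac{1066948190}{591}$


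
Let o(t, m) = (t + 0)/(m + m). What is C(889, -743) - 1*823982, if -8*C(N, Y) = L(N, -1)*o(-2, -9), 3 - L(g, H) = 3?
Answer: -823982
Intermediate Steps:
o(t, m) = t/(2*m) (o(t, m) = t/((2*m)) = t*(1/(2*m)) = t/(2*m))
L(g, H) = 0 (L(g, H) = 3 - 1*3 = 3 - 3 = 0)
C(N, Y) = 0 (C(N, Y) = -0*(½)*(-2)/(-9) = -0*(½)*(-2)*(-⅑) = -0/9 = -⅛*0 = 0)
C(889, -743) - 1*823982 = 0 - 1*823982 = 0 - 823982 = -823982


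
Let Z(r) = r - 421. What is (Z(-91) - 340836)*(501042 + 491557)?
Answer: -338821683452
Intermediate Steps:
Z(r) = -421 + r
(Z(-91) - 340836)*(501042 + 491557) = ((-421 - 91) - 340836)*(501042 + 491557) = (-512 - 340836)*992599 = -341348*992599 = -338821683452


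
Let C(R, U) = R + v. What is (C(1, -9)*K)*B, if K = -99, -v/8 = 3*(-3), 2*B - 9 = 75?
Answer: -303534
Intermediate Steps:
B = 42 (B = 9/2 + (½)*75 = 9/2 + 75/2 = 42)
v = 72 (v = -24*(-3) = -8*(-9) = 72)
C(R, U) = 72 + R (C(R, U) = R + 72 = 72 + R)
(C(1, -9)*K)*B = ((72 + 1)*(-99))*42 = (73*(-99))*42 = -7227*42 = -303534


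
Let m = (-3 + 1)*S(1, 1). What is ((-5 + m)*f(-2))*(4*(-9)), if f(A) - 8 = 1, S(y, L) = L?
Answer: 2268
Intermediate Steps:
f(A) = 9 (f(A) = 8 + 1 = 9)
m = -2 (m = (-3 + 1)*1 = -2*1 = -2)
((-5 + m)*f(-2))*(4*(-9)) = ((-5 - 2)*9)*(4*(-9)) = -7*9*(-36) = -63*(-36) = 2268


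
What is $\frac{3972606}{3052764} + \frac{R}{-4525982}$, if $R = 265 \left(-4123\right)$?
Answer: $\frac{80740067923}{52336192857} \approx 1.5427$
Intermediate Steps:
$R = -1092595$
$\frac{3972606}{3052764} + \frac{R}{-4525982} = \frac{3972606}{3052764} - \frac{1092595}{-4525982} = 3972606 \cdot \frac{1}{3052764} - - \frac{1092595}{4525982} = \frac{60191}{46254} + \frac{1092595}{4525982} = \frac{80740067923}{52336192857}$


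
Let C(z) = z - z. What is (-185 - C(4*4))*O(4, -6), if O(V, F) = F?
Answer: 1110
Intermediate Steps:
C(z) = 0
(-185 - C(4*4))*O(4, -6) = (-185 - 1*0)*(-6) = (-185 + 0)*(-6) = -185*(-6) = 1110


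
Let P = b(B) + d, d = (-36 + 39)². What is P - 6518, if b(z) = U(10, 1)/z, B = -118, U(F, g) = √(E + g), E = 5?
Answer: -6509 - √6/118 ≈ -6509.0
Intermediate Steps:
U(F, g) = √(5 + g)
b(z) = √6/z (b(z) = √(5 + 1)/z = √6/z)
d = 9 (d = 3² = 9)
P = 9 - √6/118 (P = √6/(-118) + 9 = √6*(-1/118) + 9 = -√6/118 + 9 = 9 - √6/118 ≈ 8.9792)
P - 6518 = (9 - √6/118) - 6518 = -6509 - √6/118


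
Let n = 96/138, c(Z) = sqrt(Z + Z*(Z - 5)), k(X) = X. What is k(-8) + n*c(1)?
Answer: -8 + 16*I*sqrt(3)/23 ≈ -8.0 + 1.2049*I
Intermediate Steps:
c(Z) = sqrt(Z + Z*(-5 + Z))
n = 16/23 (n = 96*(1/138) = 16/23 ≈ 0.69565)
k(-8) + n*c(1) = -8 + 16*sqrt(1*(-4 + 1))/23 = -8 + 16*sqrt(1*(-3))/23 = -8 + 16*sqrt(-3)/23 = -8 + 16*(I*sqrt(3))/23 = -8 + 16*I*sqrt(3)/23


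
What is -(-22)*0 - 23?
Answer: -23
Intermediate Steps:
-(-22)*0 - 23 = -11*0 - 23 = 0 - 23 = -23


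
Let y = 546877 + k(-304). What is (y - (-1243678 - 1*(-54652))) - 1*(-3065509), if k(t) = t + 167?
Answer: 4801275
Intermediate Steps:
k(t) = 167 + t
y = 546740 (y = 546877 + (167 - 304) = 546877 - 137 = 546740)
(y - (-1243678 - 1*(-54652))) - 1*(-3065509) = (546740 - (-1243678 - 1*(-54652))) - 1*(-3065509) = (546740 - (-1243678 + 54652)) + 3065509 = (546740 - 1*(-1189026)) + 3065509 = (546740 + 1189026) + 3065509 = 1735766 + 3065509 = 4801275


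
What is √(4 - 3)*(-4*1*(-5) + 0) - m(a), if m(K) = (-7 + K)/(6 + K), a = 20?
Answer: 39/2 ≈ 19.500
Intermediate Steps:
m(K) = (-7 + K)/(6 + K)
√(4 - 3)*(-4*1*(-5) + 0) - m(a) = √(4 - 3)*(-4*1*(-5) + 0) - (-7 + 20)/(6 + 20) = √1*(-4*(-5) + 0) - 13/26 = 1*(20 + 0) - 13/26 = 1*20 - 1*½ = 20 - ½ = 39/2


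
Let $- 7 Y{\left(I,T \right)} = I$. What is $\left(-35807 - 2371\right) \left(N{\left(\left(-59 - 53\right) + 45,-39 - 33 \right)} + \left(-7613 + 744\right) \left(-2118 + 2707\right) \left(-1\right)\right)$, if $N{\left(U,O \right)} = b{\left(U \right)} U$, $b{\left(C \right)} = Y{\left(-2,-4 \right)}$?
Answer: $-154461386862$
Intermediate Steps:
$Y{\left(I,T \right)} = - \frac{I}{7}$
$b{\left(C \right)} = \frac{2}{7}$ ($b{\left(C \right)} = \left(- \frac{1}{7}\right) \left(-2\right) = \frac{2}{7}$)
$N{\left(U,O \right)} = \frac{2 U}{7}$
$\left(-35807 - 2371\right) \left(N{\left(\left(-59 - 53\right) + 45,-39 - 33 \right)} + \left(-7613 + 744\right) \left(-2118 + 2707\right) \left(-1\right)\right) = \left(-35807 - 2371\right) \left(\frac{2 \left(\left(-59 - 53\right) + 45\right)}{7} + \left(-7613 + 744\right) \left(-2118 + 2707\right) \left(-1\right)\right) = - 38178 \left(\frac{2 \left(-112 + 45\right)}{7} + \left(-6869\right) 589 \left(-1\right)\right) = - 38178 \left(\frac{2}{7} \left(-67\right) - -4045841\right) = - 38178 \left(- \frac{134}{7} + 4045841\right) = \left(-38178\right) \frac{28320753}{7} = -154461386862$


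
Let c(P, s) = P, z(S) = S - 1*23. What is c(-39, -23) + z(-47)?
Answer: -109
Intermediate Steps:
z(S) = -23 + S (z(S) = S - 23 = -23 + S)
c(-39, -23) + z(-47) = -39 + (-23 - 47) = -39 - 70 = -109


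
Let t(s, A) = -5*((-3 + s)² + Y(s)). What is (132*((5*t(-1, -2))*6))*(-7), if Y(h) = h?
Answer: 2079000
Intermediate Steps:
t(s, A) = -5*s - 5*(-3 + s)² (t(s, A) = -5*((-3 + s)² + s) = -5*(s + (-3 + s)²) = -5*s - 5*(-3 + s)²)
(132*((5*t(-1, -2))*6))*(-7) = (132*((5*(-5*(-1) - 5*(-3 - 1)²))*6))*(-7) = (132*((5*(5 - 5*(-4)²))*6))*(-7) = (132*((5*(5 - 5*16))*6))*(-7) = (132*((5*(5 - 80))*6))*(-7) = (132*((5*(-75))*6))*(-7) = (132*(-375*6))*(-7) = (132*(-2250))*(-7) = -297000*(-7) = 2079000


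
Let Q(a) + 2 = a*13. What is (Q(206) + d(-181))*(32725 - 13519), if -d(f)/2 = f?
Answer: 58347828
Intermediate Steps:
d(f) = -2*f
Q(a) = -2 + 13*a (Q(a) = -2 + a*13 = -2 + 13*a)
(Q(206) + d(-181))*(32725 - 13519) = ((-2 + 13*206) - 2*(-181))*(32725 - 13519) = ((-2 + 2678) + 362)*19206 = (2676 + 362)*19206 = 3038*19206 = 58347828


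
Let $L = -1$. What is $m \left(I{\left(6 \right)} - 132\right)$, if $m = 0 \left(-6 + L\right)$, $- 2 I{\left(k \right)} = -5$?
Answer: $0$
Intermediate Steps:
$I{\left(k \right)} = \frac{5}{2}$ ($I{\left(k \right)} = \left(- \frac{1}{2}\right) \left(-5\right) = \frac{5}{2}$)
$m = 0$ ($m = 0 \left(-6 - 1\right) = 0 \left(-7\right) = 0$)
$m \left(I{\left(6 \right)} - 132\right) = 0 \left(\frac{5}{2} - 132\right) = 0 \left(- \frac{259}{2}\right) = 0$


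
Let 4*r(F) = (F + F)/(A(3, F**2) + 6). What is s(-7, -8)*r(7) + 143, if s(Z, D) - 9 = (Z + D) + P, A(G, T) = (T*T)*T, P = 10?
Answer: 16824679/117655 ≈ 143.00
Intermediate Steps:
A(G, T) = T**3 (A(G, T) = T**2*T = T**3)
s(Z, D) = 19 + D + Z (s(Z, D) = 9 + ((Z + D) + 10) = 9 + ((D + Z) + 10) = 9 + (10 + D + Z) = 19 + D + Z)
r(F) = F/(2*(6 + F**6)) (r(F) = ((F + F)/((F**2)**3 + 6))/4 = ((2*F)/(F**6 + 6))/4 = ((2*F)/(6 + F**6))/4 = (2*F/(6 + F**6))/4 = F/(2*(6 + F**6)))
s(-7, -8)*r(7) + 143 = (19 - 8 - 7)*((1/2)*7/(6 + 7**6)) + 143 = 4*((1/2)*7/(6 + 117649)) + 143 = 4*((1/2)*7/117655) + 143 = 4*((1/2)*7*(1/117655)) + 143 = 4*(7/235310) + 143 = 14/117655 + 143 = 16824679/117655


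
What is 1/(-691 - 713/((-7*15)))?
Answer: -105/71842 ≈ -0.0014615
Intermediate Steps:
1/(-691 - 713/((-7*15))) = 1/(-691 - 713/(-105)) = 1/(-691 - 713*(-1/105)) = 1/(-691 + 713/105) = 1/(-71842/105) = -105/71842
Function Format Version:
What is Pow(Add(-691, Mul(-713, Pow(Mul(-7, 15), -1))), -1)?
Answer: Rational(-105, 71842) ≈ -0.0014615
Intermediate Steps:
Pow(Add(-691, Mul(-713, Pow(Mul(-7, 15), -1))), -1) = Pow(Add(-691, Mul(-713, Pow(-105, -1))), -1) = Pow(Add(-691, Mul(-713, Rational(-1, 105))), -1) = Pow(Add(-691, Rational(713, 105)), -1) = Pow(Rational(-71842, 105), -1) = Rational(-105, 71842)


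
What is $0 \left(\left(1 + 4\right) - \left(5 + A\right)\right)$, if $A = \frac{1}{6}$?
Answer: $0$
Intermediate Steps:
$A = \frac{1}{6} \approx 0.16667$
$0 \left(\left(1 + 4\right) - \left(5 + A\right)\right) = 0 \left(\left(1 + 4\right) - \frac{31}{6}\right) = 0 \left(5 - \frac{31}{6}\right) = 0 \left(- \frac{1}{6}\right) = 0$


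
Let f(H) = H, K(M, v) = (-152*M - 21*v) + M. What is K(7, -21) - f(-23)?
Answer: -593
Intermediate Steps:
K(M, v) = -151*M - 21*v
K(7, -21) - f(-23) = (-151*7 - 21*(-21)) - 1*(-23) = (-1057 + 441) + 23 = -616 + 23 = -593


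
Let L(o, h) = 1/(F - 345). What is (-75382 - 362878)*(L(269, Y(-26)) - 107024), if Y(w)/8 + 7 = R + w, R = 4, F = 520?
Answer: 1641651750748/35 ≈ 4.6904e+10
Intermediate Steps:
Y(w) = -24 + 8*w (Y(w) = -56 + 8*(4 + w) = -56 + (32 + 8*w) = -24 + 8*w)
L(o, h) = 1/175 (L(o, h) = 1/(520 - 345) = 1/175)
(-75382 - 362878)*(L(269, Y(-26)) - 107024) = (-75382 - 362878)*(1/175 - 107024) = -438260*(-18729199/175) = 1641651750748/35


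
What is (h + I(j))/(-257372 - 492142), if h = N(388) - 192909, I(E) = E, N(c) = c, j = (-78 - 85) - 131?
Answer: 192815/749514 ≈ 0.25725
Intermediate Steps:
j = -294 (j = -163 - 131 = -294)
h = -192521 (h = 388 - 192909 = -192521)
(h + I(j))/(-257372 - 492142) = (-192521 - 294)/(-257372 - 492142) = -192815/(-749514) = -192815*(-1/749514) = 192815/749514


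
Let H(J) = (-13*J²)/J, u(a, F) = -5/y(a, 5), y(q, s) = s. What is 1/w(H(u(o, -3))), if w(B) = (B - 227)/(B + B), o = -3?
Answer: -13/107 ≈ -0.12150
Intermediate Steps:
u(a, F) = -1 (u(a, F) = -5/5 = -5*⅕ = -1)
H(J) = -13*J
w(B) = (-227 + B)/(2*B) (w(B) = (-227 + B)/((2*B)) = (-227 + B)*(1/(2*B)) = (-227 + B)/(2*B))
1/w(H(u(o, -3))) = 1/((-227 - 13*(-1))/(2*((-13*(-1))))) = 1/((½)*(-227 + 13)/13) = 1/((½)*(1/13)*(-214)) = 1/(-107/13) = -13/107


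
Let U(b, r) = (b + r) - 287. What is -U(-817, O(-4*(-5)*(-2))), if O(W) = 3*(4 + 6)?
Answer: 1074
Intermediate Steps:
O(W) = 30 (O(W) = 3*10 = 30)
U(b, r) = -287 + b + r
-U(-817, O(-4*(-5)*(-2))) = -(-287 - 817 + 30) = -1*(-1074) = 1074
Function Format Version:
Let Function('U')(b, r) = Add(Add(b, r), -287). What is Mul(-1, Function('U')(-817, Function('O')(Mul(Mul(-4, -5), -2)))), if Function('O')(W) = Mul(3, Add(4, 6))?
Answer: 1074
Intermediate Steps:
Function('O')(W) = 30 (Function('O')(W) = Mul(3, 10) = 30)
Function('U')(b, r) = Add(-287, b, r)
Mul(-1, Function('U')(-817, Function('O')(Mul(Mul(-4, -5), -2)))) = Mul(-1, Add(-287, -817, 30)) = Mul(-1, -1074) = 1074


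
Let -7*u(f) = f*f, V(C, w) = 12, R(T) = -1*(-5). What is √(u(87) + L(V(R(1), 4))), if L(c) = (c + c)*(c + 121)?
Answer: 5*√4137/7 ≈ 45.943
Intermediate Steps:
R(T) = 5
L(c) = 2*c*(121 + c) (L(c) = (2*c)*(121 + c) = 2*c*(121 + c))
u(f) = -f²/7 (u(f) = -f*f/7 = -f²/7)
√(u(87) + L(V(R(1), 4))) = √(-⅐*87² + 2*12*(121 + 12)) = √(-⅐*7569 + 2*12*133) = √(-7569/7 + 3192) = √(14775/7) = 5*√4137/7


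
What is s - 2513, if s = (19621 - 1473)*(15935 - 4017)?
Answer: 216285351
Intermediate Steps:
s = 216287864 (s = 18148*11918 = 216287864)
s - 2513 = 216287864 - 2513 = 216285351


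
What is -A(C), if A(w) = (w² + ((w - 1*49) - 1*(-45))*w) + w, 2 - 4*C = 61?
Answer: -3835/8 ≈ -479.38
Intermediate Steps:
C = -59/4 (C = ½ - ¼*61 = ½ - 61/4 = -59/4 ≈ -14.750)
A(w) = w + w² + w*(-4 + w) (A(w) = (w² + ((w - 49) + 45)*w) + w = (w² + ((-49 + w) + 45)*w) + w = (w² + (-4 + w)*w) + w = (w² + w*(-4 + w)) + w = w + w² + w*(-4 + w))
-A(C) = -(-59)*(-3 + 2*(-59/4))/4 = -(-59)*(-3 - 59/2)/4 = -(-59)*(-65)/(4*2) = -1*3835/8 = -3835/8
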